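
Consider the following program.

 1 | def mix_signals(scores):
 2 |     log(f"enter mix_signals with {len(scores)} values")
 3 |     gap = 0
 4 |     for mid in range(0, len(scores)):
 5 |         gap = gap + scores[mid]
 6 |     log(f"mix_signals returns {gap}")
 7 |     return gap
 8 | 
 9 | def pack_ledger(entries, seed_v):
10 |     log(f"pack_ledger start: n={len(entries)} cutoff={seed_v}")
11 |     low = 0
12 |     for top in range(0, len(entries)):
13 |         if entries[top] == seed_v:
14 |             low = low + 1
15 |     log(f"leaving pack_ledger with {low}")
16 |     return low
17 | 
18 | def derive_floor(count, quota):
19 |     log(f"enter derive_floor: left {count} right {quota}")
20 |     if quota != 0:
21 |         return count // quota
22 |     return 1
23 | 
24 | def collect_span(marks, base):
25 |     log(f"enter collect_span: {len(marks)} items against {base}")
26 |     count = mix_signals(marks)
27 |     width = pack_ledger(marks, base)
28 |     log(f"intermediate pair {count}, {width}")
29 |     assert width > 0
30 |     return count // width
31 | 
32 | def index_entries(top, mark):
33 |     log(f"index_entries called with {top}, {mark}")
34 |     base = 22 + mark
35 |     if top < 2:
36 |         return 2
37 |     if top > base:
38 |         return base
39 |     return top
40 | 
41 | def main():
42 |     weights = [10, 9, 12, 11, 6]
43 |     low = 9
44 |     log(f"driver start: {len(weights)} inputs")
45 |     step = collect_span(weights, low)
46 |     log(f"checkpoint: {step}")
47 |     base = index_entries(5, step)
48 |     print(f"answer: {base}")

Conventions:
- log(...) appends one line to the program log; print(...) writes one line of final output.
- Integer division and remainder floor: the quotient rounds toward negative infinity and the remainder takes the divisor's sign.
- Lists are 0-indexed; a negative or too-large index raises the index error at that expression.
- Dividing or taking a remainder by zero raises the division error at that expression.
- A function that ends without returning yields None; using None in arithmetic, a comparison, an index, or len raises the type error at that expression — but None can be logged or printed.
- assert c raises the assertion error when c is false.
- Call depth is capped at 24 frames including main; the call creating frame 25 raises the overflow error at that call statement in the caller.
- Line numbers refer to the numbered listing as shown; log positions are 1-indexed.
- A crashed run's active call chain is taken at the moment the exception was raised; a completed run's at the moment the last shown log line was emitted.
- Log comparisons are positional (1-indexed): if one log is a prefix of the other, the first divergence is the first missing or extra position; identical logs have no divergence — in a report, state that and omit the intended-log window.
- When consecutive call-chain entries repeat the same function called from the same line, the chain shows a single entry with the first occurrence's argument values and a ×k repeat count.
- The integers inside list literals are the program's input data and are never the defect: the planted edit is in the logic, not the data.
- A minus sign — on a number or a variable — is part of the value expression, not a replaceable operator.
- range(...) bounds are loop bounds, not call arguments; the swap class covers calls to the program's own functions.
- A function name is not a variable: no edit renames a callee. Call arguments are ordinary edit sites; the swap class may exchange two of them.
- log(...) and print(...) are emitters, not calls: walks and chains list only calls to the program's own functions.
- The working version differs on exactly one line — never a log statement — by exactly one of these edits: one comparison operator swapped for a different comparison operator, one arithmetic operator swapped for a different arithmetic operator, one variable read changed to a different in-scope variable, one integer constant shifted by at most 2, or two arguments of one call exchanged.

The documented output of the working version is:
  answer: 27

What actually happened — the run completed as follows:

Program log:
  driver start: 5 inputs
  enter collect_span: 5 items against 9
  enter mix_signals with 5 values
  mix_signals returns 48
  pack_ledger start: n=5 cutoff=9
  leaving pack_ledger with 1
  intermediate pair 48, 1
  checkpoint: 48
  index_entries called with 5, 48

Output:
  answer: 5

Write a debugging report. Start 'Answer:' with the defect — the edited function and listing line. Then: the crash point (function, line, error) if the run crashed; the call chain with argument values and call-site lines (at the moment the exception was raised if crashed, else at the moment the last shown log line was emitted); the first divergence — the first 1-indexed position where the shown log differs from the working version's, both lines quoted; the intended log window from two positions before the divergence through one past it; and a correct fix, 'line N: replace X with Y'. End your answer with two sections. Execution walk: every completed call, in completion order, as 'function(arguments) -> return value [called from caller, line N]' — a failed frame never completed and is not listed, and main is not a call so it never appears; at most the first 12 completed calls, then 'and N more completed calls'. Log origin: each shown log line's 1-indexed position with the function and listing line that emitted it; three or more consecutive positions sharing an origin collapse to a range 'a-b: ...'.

Answer: the defect is in main at line 47.
Key fact: The log first diverges at position 9: the faulty run prints 'index_entries called with 5, 48' where the working version prints 'index_entries called with 48, 5'.
Call chain: main -> index_entries(5, 48) (called at line 47).
First divergence: position 9; shown 'index_entries called with 5, 48' vs intended 'index_entries called with 48, 5'.
Intended log window:
  7: intermediate pair 48, 1
  8: checkpoint: 48
  9: index_entries called with 48, 5
Execution walk:
  mix_signals([10, 9, 12, 11, 6]) -> 48  [called from collect_span, line 26]
  pack_ledger([10, 9, 12, 11, 6], 9) -> 1  [called from collect_span, line 27]
  collect_span([10, 9, 12, 11, 6], 9) -> 48  [called from main, line 45]
  index_entries(5, 48) -> 5  [called from main, line 47]
Log origin:
  1: from main, line 44
  2: from collect_span, line 25
  3: from mix_signals, line 2
  4: from mix_signals, line 6
  5: from pack_ledger, line 10
  6: from pack_ledger, line 15
  7: from collect_span, line 28
  8: from main, line 46
  9: from index_entries, line 33
A correct fix: line 47: replace `index_entries(5, step)` with `index_entries(step, 5)`.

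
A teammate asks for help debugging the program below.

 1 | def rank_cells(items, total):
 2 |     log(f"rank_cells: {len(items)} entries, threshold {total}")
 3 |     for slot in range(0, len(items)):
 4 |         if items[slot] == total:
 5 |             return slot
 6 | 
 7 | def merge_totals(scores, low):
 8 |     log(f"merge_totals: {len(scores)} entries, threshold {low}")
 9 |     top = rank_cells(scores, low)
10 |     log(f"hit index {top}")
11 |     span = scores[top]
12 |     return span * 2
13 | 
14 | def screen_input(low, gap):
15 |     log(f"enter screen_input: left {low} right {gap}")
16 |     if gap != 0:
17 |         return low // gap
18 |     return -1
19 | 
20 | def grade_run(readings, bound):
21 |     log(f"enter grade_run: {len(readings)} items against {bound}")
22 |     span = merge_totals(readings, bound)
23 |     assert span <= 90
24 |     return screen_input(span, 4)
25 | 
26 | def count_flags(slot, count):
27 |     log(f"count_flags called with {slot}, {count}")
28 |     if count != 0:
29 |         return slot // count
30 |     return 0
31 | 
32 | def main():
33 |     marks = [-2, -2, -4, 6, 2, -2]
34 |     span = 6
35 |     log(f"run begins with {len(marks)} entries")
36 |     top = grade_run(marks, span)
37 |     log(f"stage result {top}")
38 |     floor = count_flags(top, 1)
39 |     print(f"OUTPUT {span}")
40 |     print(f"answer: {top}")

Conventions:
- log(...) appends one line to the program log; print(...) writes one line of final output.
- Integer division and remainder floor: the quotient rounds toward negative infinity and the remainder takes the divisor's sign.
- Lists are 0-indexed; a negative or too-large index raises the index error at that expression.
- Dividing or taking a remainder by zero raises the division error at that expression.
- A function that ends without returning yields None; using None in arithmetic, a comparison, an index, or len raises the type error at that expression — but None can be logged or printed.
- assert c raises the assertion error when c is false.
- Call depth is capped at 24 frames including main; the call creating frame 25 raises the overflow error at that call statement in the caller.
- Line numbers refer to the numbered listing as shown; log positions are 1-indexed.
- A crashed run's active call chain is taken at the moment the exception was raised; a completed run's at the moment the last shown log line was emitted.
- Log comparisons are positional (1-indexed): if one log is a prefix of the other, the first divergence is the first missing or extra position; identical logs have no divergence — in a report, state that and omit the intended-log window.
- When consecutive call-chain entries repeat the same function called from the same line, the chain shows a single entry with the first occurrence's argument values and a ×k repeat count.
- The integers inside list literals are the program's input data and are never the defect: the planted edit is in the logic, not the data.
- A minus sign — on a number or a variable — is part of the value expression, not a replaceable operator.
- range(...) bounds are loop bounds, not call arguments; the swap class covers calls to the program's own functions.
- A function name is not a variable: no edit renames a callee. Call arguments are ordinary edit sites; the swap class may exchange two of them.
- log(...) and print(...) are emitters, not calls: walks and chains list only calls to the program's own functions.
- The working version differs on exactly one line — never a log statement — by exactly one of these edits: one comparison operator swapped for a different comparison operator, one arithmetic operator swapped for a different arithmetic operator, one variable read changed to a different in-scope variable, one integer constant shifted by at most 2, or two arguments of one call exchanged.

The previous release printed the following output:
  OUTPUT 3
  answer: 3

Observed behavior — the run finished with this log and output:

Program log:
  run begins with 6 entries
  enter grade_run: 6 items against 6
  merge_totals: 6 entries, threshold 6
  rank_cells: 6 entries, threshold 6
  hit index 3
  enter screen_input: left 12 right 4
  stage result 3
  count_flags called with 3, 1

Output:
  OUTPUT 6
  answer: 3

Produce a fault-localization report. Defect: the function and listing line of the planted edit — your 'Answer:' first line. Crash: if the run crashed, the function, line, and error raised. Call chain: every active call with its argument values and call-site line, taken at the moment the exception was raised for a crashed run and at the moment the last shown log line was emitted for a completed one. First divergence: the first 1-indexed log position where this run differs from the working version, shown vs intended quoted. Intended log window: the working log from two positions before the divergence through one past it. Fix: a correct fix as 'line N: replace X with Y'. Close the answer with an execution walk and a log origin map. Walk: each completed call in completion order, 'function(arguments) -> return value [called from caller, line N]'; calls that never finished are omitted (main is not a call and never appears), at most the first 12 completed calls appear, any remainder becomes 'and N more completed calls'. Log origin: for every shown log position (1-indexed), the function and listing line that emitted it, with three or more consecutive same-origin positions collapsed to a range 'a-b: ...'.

Answer: the defect is in main at line 39.
Key fact: No log line changed; the fault shows up purely in the output.
Call chain: main -> count_flags(3, 1) (called at line 38).
First divergence: none (the log streams are identical).
Execution walk:
  rank_cells([-2, -2, -4, 6, 2, -2], 6) -> 3  [called from merge_totals, line 9]
  merge_totals([-2, -2, -4, 6, 2, -2], 6) -> 12  [called from grade_run, line 22]
  screen_input(12, 4) -> 3  [called from grade_run, line 24]
  grade_run([-2, -2, -4, 6, 2, -2], 6) -> 3  [called from main, line 36]
  count_flags(3, 1) -> 3  [called from main, line 38]
Log line origins:
  1: emitted by main (line 35)
  2: emitted by grade_run (line 21)
  3: emitted by merge_totals (line 8)
  4: emitted by rank_cells (line 2)
  5: emitted by merge_totals (line 10)
  6: emitted by screen_input (line 15)
  7: emitted by main (line 37)
  8: emitted by count_flags (line 27)
A correct fix: line 39: replace `span` with `floor`.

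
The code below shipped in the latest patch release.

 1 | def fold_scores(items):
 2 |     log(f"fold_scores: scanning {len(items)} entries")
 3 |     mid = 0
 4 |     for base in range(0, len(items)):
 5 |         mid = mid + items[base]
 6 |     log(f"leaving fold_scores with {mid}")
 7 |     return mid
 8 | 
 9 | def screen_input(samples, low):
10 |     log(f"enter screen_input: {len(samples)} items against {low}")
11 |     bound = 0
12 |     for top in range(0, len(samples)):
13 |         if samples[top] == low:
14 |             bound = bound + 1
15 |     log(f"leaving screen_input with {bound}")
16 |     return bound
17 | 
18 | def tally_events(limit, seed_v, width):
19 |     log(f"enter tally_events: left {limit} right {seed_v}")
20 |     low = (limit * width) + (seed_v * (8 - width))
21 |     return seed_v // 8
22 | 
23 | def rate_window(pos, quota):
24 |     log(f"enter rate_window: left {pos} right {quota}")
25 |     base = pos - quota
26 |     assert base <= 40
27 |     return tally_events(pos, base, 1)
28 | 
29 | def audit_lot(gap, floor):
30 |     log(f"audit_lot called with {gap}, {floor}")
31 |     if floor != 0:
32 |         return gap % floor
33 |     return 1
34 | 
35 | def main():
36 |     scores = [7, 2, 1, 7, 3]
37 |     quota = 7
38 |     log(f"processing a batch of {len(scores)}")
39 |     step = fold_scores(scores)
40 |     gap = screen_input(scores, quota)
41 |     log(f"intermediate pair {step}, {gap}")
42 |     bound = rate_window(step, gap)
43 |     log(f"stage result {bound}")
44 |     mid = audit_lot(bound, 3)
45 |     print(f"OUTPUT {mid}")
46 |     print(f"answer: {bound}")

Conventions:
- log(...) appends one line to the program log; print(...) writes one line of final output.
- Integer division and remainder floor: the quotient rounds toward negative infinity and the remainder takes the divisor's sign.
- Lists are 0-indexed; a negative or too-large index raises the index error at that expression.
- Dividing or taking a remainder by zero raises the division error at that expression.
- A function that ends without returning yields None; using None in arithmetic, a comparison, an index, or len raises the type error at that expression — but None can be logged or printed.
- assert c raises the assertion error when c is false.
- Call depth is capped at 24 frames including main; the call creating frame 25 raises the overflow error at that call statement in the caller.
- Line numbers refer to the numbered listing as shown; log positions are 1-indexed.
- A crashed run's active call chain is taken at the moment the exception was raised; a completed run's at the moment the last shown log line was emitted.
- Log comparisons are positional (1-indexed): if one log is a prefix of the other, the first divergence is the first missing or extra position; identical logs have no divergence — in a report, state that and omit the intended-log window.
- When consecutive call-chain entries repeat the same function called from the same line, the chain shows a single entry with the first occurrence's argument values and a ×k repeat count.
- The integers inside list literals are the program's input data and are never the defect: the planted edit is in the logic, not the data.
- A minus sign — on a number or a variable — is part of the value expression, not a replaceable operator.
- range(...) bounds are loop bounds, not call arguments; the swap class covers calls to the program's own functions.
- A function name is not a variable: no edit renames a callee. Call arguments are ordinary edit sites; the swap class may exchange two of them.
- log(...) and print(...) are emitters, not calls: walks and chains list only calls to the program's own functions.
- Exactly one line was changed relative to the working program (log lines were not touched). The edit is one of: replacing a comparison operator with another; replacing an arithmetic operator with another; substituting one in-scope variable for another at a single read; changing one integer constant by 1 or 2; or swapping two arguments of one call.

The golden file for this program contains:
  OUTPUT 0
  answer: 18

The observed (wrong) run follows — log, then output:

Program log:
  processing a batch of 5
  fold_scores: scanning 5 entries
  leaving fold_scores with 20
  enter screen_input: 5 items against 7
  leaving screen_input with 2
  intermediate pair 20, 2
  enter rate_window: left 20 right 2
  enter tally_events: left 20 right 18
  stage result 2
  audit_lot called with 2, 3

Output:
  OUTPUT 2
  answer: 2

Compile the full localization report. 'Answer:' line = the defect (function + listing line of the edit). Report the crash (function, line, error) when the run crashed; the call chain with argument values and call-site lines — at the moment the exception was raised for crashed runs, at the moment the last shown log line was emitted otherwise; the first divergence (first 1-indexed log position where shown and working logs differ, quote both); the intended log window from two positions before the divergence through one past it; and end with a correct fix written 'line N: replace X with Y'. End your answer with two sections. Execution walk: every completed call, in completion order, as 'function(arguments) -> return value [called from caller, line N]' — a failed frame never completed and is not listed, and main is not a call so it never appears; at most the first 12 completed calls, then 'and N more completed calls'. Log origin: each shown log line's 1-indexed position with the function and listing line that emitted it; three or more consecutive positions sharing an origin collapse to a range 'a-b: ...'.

Answer: the defect is in tally_events at line 21.
Key observation: The log first diverges at position 9: the faulty run prints 'stage result 2' where the working version prints 'stage result 18'.
Call chain: main -> audit_lot(2, 3) (called at line 44).
First divergence: position 9 — the shown line 'stage result 2' should read 'stage result 18'.
Intended log window:
  7: enter rate_window: left 20 right 2
  8: enter tally_events: left 20 right 18
  9: stage result 18
  10: audit_lot called with 18, 3
Execution walk:
  fold_scores([7, 2, 1, 7, 3]) -> 20  [called from main, line 39]
  screen_input([7, 2, 1, 7, 3], 7) -> 2  [called from main, line 40]
  tally_events(20, 18, 1) -> 2  [called from rate_window, line 27]
  rate_window(20, 2) -> 2  [called from main, line 42]
  audit_lot(2, 3) -> 2  [called from main, line 44]
Log origins:
  1 — main, line 38
  2 — fold_scores, line 2
  3 — fold_scores, line 6
  4 — screen_input, line 10
  5 — screen_input, line 15
  6 — main, line 41
  7 — rate_window, line 24
  8 — tally_events, line 19
  9 — main, line 43
  10 — audit_lot, line 30
A correct fix: line 21: replace `seed_v` with `low`.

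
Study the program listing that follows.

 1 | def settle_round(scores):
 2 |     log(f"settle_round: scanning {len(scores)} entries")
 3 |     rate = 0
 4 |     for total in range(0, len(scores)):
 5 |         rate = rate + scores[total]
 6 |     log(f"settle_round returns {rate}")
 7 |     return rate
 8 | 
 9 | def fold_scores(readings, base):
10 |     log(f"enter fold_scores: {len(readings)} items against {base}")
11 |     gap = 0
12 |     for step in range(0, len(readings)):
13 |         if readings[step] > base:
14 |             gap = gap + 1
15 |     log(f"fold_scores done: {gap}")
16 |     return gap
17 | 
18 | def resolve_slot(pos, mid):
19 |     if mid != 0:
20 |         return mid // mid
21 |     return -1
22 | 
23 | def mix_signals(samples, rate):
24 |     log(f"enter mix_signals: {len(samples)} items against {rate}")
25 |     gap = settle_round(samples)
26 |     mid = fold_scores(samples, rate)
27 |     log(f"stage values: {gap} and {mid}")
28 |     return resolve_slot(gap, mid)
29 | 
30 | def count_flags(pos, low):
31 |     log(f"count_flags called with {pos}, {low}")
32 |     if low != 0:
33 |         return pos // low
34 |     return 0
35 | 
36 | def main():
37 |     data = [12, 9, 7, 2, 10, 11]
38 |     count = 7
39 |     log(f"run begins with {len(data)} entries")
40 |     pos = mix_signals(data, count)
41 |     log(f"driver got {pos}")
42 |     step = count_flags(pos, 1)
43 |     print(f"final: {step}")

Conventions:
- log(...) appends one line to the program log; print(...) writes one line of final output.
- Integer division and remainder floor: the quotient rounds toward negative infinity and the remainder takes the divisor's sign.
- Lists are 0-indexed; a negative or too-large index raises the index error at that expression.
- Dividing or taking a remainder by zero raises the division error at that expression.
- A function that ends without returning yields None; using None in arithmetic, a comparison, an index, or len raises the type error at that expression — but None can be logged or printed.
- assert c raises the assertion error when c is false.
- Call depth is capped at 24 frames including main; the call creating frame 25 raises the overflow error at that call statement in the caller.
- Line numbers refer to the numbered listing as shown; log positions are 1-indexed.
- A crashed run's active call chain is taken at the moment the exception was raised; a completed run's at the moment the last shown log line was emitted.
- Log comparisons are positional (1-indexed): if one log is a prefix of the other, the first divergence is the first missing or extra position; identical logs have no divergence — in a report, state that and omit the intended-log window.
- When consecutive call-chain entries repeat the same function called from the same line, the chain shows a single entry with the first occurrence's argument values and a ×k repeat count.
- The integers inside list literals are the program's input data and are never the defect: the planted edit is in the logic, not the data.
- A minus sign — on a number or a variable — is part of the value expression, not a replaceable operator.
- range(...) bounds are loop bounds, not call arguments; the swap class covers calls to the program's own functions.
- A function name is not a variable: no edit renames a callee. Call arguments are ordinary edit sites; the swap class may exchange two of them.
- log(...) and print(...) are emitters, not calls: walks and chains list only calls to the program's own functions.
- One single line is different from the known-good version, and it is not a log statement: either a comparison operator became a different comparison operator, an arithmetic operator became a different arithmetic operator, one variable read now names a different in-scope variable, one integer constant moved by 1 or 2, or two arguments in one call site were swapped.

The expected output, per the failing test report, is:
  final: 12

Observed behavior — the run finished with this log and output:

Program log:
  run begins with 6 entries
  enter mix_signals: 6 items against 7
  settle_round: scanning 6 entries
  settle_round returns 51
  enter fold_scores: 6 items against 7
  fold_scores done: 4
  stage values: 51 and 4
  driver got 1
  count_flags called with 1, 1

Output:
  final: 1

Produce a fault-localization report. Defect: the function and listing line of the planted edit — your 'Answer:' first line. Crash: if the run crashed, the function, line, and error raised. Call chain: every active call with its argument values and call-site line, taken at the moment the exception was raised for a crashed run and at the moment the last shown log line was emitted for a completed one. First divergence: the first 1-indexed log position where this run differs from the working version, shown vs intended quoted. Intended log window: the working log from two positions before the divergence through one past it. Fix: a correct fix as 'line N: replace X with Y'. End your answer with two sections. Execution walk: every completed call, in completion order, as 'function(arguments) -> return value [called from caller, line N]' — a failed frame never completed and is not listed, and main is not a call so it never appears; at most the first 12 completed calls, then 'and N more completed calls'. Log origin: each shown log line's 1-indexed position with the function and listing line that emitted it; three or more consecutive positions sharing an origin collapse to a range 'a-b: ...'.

Answer: the defect is in resolve_slot at line 20.
Key observation: Log line 8 is where behavior first shows: 'driver got 1' appears instead of 'driver got 12'.
Call chain: main -> count_flags(1, 1) (called at line 42).
First divergence: position 8 — the shown line 'driver got 1' should read 'driver got 12'.
Intended log window:
  6: fold_scores done: 4
  7: stage values: 51 and 4
  8: driver got 12
  9: count_flags called with 12, 1
Execution walk:
  settle_round([12, 9, 7, 2, 10, 11]) -> 51  [called from mix_signals, line 25]
  fold_scores([12, 9, 7, 2, 10, 11], 7) -> 4  [called from mix_signals, line 26]
  resolve_slot(51, 4) -> 1  [called from mix_signals, line 28]
  mix_signals([12, 9, 7, 2, 10, 11], 7) -> 1  [called from main, line 40]
  count_flags(1, 1) -> 1  [called from main, line 42]
Log origins:
  1 — main, line 39
  2 — mix_signals, line 24
  3 — settle_round, line 2
  4 — settle_round, line 6
  5 — fold_scores, line 10
  6 — fold_scores, line 15
  7 — mix_signals, line 27
  8 — main, line 41
  9 — count_flags, line 31
A correct fix: line 20: replace `mid // mid` with `pos // mid`.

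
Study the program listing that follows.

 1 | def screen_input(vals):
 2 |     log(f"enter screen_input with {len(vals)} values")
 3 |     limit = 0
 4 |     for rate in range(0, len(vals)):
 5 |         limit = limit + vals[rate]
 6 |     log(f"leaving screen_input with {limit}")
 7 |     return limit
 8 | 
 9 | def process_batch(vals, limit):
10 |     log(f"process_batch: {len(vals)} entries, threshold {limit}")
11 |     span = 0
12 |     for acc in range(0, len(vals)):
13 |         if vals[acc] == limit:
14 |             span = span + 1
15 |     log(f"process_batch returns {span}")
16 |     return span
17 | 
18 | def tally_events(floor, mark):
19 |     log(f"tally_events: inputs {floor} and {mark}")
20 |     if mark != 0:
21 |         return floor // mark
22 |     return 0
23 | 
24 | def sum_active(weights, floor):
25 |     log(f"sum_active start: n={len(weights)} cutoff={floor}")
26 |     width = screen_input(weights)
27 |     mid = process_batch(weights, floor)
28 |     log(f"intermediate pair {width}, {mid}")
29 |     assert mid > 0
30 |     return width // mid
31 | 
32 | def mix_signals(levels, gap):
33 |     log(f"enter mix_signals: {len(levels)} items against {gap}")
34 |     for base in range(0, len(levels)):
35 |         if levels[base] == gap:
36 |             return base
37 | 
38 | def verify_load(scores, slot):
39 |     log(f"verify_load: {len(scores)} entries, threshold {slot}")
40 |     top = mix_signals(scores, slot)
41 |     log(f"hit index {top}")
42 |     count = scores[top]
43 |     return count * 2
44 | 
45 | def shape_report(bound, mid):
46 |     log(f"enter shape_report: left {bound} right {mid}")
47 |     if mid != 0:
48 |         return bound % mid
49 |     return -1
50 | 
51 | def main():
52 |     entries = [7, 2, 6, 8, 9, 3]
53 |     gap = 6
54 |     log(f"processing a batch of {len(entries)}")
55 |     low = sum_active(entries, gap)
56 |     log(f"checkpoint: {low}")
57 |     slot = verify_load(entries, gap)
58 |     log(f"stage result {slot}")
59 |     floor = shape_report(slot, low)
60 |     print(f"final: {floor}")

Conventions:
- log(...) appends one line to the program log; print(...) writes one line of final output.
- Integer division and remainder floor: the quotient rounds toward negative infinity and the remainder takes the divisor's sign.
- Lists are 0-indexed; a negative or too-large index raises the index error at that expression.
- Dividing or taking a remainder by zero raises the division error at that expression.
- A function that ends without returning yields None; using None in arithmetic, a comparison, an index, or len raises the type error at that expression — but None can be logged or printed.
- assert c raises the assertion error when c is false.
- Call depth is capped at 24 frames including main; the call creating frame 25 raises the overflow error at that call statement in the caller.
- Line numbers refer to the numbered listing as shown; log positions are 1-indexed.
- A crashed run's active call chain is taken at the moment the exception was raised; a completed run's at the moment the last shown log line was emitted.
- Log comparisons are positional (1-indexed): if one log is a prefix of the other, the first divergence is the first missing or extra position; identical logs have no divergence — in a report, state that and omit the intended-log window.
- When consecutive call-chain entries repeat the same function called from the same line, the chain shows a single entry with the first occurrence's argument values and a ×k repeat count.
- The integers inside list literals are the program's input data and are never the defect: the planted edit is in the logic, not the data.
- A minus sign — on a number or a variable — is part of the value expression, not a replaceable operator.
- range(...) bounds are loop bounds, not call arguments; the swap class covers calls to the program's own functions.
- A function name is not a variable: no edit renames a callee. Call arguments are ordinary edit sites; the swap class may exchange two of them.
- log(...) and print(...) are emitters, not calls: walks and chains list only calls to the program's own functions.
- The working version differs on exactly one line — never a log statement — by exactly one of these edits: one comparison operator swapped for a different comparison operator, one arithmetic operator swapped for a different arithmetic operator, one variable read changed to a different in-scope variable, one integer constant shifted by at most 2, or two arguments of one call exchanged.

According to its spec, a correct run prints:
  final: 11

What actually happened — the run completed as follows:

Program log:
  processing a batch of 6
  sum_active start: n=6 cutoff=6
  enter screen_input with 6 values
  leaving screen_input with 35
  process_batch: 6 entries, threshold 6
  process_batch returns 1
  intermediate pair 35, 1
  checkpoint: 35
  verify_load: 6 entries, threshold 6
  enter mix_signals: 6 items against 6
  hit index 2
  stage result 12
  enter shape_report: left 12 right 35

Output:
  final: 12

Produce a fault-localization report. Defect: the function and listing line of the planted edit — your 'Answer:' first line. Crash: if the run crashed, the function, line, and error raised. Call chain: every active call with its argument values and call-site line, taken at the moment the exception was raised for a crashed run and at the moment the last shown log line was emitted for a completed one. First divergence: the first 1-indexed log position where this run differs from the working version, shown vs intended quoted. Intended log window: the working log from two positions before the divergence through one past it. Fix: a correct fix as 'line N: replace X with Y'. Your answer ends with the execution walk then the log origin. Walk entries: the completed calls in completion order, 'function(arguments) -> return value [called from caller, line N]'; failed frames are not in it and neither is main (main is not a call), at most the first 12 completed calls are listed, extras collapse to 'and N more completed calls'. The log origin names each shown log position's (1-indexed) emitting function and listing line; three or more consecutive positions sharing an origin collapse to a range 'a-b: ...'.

Answer: the defect is in main at line 59.
The tell: Log line 13 is where behavior first shows: 'enter shape_report: left 12 right 35' appears instead of 'enter shape_report: left 35 right 12'.
Call chain: main -> shape_report(12, 35) (called at line 59).
First divergence: position 13 — shown 'enter shape_report: left 12 right 35', intended 'enter shape_report: left 35 right 12'.
Intended log window:
  11: hit index 2
  12: stage result 12
  13: enter shape_report: left 35 right 12
Execution walk:
  screen_input([7, 2, 6, 8, 9, 3]) -> 35  [called from sum_active, line 26]
  process_batch([7, 2, 6, 8, 9, 3], 6) -> 1  [called from sum_active, line 27]
  sum_active([7, 2, 6, 8, 9, 3], 6) -> 35  [called from main, line 55]
  mix_signals([7, 2, 6, 8, 9, 3], 6) -> 2  [called from verify_load, line 40]
  verify_load([7, 2, 6, 8, 9, 3], 6) -> 12  [called from main, line 57]
  shape_report(12, 35) -> 12  [called from main, line 59]
Log line origins:
  1: from main, line 54
  2: from sum_active, line 25
  3: from screen_input, line 2
  4: from screen_input, line 6
  5: from process_batch, line 10
  6: from process_batch, line 15
  7: from sum_active, line 28
  8: from main, line 56
  9: from verify_load, line 39
  10: from mix_signals, line 33
  11: from verify_load, line 41
  12: from main, line 58
  13: from shape_report, line 46
A correct fix: line 59: replace `shape_report(slot, low)` with `shape_report(low, slot)`.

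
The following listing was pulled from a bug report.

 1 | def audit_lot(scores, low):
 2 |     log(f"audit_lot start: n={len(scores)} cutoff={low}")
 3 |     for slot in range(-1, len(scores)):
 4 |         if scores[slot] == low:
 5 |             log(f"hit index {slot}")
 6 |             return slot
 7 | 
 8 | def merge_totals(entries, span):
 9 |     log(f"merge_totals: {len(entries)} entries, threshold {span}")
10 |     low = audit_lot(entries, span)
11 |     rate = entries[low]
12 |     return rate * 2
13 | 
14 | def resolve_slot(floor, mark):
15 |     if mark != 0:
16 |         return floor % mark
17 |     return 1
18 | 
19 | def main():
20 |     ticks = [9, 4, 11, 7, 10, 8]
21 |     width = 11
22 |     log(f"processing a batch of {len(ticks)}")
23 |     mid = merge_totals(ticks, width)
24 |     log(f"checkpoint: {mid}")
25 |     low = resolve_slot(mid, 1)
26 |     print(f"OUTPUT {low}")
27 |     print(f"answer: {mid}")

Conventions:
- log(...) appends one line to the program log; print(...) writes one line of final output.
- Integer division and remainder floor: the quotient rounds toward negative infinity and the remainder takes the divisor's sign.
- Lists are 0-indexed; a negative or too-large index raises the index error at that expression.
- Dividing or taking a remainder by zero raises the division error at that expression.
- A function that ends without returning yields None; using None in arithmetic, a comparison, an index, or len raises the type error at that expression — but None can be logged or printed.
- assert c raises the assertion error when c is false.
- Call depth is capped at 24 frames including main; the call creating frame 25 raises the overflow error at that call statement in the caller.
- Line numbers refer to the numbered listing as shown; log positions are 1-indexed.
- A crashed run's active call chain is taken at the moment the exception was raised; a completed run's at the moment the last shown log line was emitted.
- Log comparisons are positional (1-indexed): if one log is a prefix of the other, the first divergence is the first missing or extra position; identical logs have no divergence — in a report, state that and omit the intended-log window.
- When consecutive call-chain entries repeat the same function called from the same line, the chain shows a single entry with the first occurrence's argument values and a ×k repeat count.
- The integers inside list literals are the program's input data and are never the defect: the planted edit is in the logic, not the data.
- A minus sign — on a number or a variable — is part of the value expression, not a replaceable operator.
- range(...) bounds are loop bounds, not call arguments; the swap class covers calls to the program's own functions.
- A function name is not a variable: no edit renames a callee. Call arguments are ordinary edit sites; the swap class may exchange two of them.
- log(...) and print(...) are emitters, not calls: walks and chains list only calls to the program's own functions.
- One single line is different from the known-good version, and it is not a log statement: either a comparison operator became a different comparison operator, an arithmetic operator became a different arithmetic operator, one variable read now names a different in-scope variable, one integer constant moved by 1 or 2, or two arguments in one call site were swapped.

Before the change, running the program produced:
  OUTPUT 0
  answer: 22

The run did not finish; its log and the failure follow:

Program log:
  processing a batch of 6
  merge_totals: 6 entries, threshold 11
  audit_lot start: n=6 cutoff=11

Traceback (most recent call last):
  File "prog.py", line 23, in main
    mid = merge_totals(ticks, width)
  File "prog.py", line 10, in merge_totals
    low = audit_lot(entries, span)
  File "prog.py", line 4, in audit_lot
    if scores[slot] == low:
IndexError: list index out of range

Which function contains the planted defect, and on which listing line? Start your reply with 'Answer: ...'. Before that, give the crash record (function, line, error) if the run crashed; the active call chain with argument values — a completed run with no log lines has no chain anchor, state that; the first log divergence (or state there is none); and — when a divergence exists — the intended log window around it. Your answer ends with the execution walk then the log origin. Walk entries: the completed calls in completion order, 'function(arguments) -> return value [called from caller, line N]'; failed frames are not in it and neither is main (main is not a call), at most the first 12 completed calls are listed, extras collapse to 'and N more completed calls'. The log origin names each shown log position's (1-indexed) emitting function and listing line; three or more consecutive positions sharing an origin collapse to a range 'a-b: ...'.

Answer: the defect is in audit_lot at line 3.
Core observation: The shown log is a 3-line prefix of the intended one, whose next entry is 'hit index 2'.
Crash: audit_lot, line 4, IndexError.
Call chain: main -> merge_totals([9, 4, 11, 7, 10, 8], 11) (called at line 23) -> audit_lot([9, 4, 11, 7, 10, 8], 11) (called at line 10).
First divergence: position 4; the shown log stops at 3 lines while the working version next logs 'hit index 2'.
Intended log window:
  2: merge_totals: 6 entries, threshold 11
  3: audit_lot start: n=6 cutoff=11
  4: hit index 2
  5: checkpoint: 22
Execution walk:
  (no call completed)
Log origins:
  1: emitted by main (line 22)
  2: emitted by merge_totals (line 9)
  3: emitted by audit_lot (line 2)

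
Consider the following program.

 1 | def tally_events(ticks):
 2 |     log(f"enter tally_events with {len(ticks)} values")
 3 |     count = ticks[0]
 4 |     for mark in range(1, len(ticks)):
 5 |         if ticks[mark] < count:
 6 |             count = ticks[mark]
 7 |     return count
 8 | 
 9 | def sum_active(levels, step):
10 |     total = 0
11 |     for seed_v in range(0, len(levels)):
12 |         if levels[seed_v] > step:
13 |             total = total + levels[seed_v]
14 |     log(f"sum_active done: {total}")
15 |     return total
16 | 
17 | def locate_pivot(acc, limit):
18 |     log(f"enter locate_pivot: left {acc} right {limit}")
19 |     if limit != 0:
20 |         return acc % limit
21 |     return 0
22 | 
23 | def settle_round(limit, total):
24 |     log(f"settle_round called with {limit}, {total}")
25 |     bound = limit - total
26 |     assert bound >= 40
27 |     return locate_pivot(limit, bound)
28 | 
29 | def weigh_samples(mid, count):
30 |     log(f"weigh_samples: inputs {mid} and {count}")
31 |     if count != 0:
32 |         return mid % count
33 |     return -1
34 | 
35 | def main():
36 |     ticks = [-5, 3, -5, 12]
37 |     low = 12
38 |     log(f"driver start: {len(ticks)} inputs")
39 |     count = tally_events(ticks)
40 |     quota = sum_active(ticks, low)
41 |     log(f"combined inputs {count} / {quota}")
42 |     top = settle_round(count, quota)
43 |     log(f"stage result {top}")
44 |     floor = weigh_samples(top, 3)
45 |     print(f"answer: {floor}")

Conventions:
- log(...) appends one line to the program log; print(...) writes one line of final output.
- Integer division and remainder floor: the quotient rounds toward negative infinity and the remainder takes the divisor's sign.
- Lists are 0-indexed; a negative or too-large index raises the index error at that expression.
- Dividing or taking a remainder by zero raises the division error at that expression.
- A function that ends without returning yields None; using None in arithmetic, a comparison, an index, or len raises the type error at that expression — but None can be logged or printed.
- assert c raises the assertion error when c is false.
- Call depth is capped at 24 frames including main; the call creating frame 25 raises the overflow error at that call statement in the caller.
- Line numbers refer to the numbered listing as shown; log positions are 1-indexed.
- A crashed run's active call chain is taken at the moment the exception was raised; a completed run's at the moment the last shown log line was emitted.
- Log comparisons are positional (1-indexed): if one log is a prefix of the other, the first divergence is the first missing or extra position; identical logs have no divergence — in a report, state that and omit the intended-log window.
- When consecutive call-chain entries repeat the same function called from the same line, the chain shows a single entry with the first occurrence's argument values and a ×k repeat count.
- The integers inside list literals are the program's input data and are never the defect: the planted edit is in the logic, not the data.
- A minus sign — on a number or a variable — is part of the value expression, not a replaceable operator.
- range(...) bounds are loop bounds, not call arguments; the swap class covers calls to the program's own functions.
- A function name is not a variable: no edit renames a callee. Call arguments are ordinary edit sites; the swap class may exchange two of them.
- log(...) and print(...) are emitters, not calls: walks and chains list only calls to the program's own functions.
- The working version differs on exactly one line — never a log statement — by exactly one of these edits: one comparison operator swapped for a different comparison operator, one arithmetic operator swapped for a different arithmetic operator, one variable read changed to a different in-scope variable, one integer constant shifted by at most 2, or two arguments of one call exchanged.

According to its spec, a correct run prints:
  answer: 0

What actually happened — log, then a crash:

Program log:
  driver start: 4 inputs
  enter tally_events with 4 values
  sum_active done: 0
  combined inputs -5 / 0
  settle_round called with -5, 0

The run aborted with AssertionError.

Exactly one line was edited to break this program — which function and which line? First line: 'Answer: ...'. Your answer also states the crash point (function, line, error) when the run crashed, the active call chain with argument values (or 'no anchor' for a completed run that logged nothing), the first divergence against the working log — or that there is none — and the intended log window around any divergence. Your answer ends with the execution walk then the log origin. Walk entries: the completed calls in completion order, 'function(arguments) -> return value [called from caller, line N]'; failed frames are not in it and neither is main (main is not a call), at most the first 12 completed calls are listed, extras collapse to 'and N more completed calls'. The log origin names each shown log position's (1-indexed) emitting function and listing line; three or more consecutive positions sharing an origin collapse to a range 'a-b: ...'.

Answer: the defect is in settle_round at line 26.
The tell: The shown log is a 5-line prefix of the intended one, whose next entry is 'enter locate_pivot: left -5 right -5'.
Crash: settle_round, line 26, AssertionError.
Call chain: main -> settle_round(-5, 0) (called at line 42).
First divergence: position 6; the shown log stops at 5 lines while the working version next logs 'enter locate_pivot: left -5 right -5'.
Intended log window:
  4: combined inputs -5 / 0
  5: settle_round called with -5, 0
  6: enter locate_pivot: left -5 right -5
  7: stage result 0
Execution walk:
  tally_events([-5, 3, -5, 12]) -> -5  [called from main, line 39]
  sum_active([-5, 3, -5, 12], 12) -> 0  [called from main, line 40]
Origin of each log line:
  1: emitted by main (line 38)
  2: emitted by tally_events (line 2)
  3: emitted by sum_active (line 14)
  4: emitted by main (line 41)
  5: emitted by settle_round (line 24)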